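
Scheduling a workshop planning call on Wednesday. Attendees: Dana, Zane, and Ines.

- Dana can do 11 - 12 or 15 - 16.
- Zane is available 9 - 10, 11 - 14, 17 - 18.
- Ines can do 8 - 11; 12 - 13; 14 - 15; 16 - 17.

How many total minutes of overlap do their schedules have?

Dana ∩ Zane: 11:00-12:00.
Dana ∩ Zane ∩ Ines: ∅.
There is no time when everyone is free.
There is no common window, so the total is 0 minutes.

0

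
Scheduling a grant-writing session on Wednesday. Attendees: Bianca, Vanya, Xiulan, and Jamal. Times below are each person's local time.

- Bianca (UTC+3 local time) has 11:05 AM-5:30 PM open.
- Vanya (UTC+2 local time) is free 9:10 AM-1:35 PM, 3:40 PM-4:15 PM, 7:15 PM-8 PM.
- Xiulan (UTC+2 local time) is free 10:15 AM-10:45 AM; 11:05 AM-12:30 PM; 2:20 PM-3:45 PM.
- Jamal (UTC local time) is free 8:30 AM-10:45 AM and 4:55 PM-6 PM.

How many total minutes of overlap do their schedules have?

100

Bianca in UTC: 08:05-14:30 (subtract 3h to convert from UTC+3).
Vanya in UTC: 07:10-11:35, 13:40-14:15, 17:15-18:00 (subtract 2h to convert from UTC+2).
Xiulan in UTC: 08:15-08:45, 09:05-10:30, 12:20-13:45 (subtract 2h to convert from UTC+2).
Jamal in UTC: 08:30-10:45, 16:55-18:00.
Bianca ∩ Vanya: 08:05-11:35, 13:40-14:15.
Bianca ∩ Vanya ∩ Xiulan: 08:15-08:45, 09:05-10:30, 13:40-13:45.
Bianca ∩ Vanya ∩ Xiulan ∩ Jamal: 08:30-08:45, 09:05-10:30.
Those are the intersection windows.
Summing the common windows: 15 + 85 = 100 minutes.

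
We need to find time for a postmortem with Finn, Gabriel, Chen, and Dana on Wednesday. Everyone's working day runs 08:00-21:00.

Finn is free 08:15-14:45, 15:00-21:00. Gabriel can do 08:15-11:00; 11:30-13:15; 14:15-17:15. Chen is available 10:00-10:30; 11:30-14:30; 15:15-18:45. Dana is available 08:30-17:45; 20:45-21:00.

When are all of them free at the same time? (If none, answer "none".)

Finn ∩ Gabriel: 08:15-11:00, 11:30-13:15, 14:15-14:45, 15:00-17:15.
Finn ∩ Gabriel ∩ Chen: 10:00-10:30, 11:30-13:15, 14:15-14:30, 15:15-17:15.
Finn ∩ Gabriel ∩ Chen ∩ Dana: 10:00-10:30, 11:30-13:15, 14:15-14:30, 15:15-17:15.

10:00-10:30, 11:30-13:15, 14:15-14:30, 15:15-17:15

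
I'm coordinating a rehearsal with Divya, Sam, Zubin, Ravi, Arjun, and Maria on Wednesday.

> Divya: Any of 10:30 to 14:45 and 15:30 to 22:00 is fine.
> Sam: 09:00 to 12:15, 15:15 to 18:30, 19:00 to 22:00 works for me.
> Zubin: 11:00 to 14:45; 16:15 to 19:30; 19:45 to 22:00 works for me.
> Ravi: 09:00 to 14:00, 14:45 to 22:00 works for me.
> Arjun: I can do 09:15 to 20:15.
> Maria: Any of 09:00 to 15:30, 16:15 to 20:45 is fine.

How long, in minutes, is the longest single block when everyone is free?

Divya ∩ Sam: 10:30-12:15, 15:30-18:30, 19:00-22:00.
Divya ∩ Sam ∩ Zubin: 11:00-12:15, 16:15-18:30, 19:00-19:30, 19:45-22:00.
Divya ∩ Sam ∩ Zubin ∩ Ravi: 11:00-12:15, 16:15-18:30, 19:00-19:30, 19:45-22:00.
Divya ∩ Sam ∩ Zubin ∩ Ravi ∩ Arjun: 11:00-12:15, 16:15-18:30, 19:00-19:30, 19:45-20:15.
Divya ∩ Sam ∩ Zubin ∩ Ravi ∩ Arjun ∩ Maria: 11:00-12:15, 16:15-18:30, 19:00-19:30, 19:45-20:15.
The longest is 16:15-18:30 at 135 minutes.

135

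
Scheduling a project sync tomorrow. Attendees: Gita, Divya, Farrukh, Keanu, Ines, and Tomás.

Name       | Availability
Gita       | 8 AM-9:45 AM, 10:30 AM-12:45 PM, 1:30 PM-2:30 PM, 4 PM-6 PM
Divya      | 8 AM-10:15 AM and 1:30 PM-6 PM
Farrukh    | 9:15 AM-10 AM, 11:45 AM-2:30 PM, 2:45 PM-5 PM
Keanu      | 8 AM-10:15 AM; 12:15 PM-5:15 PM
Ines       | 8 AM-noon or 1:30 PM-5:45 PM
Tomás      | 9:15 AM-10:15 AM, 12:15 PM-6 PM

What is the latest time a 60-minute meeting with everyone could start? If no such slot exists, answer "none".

Gita ∩ Divya: 08:00-09:45, 13:30-14:30, 16:00-18:00.
Gita ∩ Divya ∩ Farrukh: 09:15-09:45, 13:30-14:30, 16:00-17:00.
Gita ∩ Divya ∩ Farrukh ∩ Keanu: 09:15-09:45, 13:30-14:30, 16:00-17:00.
Gita ∩ Divya ∩ Farrukh ∩ Keanu ∩ Ines: 09:15-09:45, 13:30-14:30, 16:00-17:00.
Gita ∩ Divya ∩ Farrukh ∩ Keanu ∩ Ines ∩ Tomás: 09:15-09:45, 13:30-14:30, 16:00-17:00.
The last common window of at least 60 minutes is 16:00-17:00; a 60-minute meeting can start as late as 16:00 and still end by 17:00.

16:00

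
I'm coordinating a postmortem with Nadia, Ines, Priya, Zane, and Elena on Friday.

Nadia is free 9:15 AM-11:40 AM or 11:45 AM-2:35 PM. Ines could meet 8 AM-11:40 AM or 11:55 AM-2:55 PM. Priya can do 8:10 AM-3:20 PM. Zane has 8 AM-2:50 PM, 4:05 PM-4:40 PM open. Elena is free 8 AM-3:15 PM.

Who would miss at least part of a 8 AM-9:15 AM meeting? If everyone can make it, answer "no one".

Nadia, Priya

Nadia: not fully free for 08:00-09:15. Ines: free for 08:00-09:15. Priya: not fully free for 08:00-09:15. Zane: free for 08:00-09:15. Elena: free for 08:00-09:15.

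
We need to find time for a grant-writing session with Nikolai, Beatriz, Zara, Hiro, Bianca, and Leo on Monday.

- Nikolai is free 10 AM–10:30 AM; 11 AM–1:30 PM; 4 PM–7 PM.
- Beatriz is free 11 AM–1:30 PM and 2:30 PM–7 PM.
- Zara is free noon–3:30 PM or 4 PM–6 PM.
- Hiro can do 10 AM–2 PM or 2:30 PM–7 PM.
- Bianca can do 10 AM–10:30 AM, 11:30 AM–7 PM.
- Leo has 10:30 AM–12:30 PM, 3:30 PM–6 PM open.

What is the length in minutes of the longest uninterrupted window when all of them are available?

Nikolai ∩ Beatriz: 11:00-13:30, 16:00-19:00.
Nikolai ∩ Beatriz ∩ Zara: 12:00-13:30, 16:00-18:00.
Nikolai ∩ Beatriz ∩ Zara ∩ Hiro: 12:00-13:30, 16:00-18:00.
Nikolai ∩ Beatriz ∩ Zara ∩ Hiro ∩ Bianca: 12:00-13:30, 16:00-18:00.
Nikolai ∩ Beatriz ∩ Zara ∩ Hiro ∩ Bianca ∩ Leo: 12:00-12:30, 16:00-18:00.
Those are the intersection windows.
The longest is 16:00-18:00 at 120 minutes.

120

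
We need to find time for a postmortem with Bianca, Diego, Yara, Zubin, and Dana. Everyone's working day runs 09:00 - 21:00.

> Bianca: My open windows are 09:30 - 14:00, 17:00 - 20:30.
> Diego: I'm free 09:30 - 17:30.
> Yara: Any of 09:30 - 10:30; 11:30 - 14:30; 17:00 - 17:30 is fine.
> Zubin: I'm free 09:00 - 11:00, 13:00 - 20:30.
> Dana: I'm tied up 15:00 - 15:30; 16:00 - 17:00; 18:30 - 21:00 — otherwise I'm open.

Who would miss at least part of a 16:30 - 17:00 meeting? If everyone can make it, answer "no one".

Bianca free: 09:30-14:00, 17:00-20:30.
Diego free: 09:30-17:30.
Yara free: 09:30-10:30, 11:30-14:30, 17:00-17:30.
Zubin free: 09:00-11:00, 13:00-20:30.
Dana free: 09:00-15:00, 15:30-16:00, 17:00-18:30 (invert busy blocks within the working day).
Bianca: not fully free for 16:30-17:00. Diego: free for 16:30-17:00. Yara: not fully free for 16:30-17:00. Zubin: free for 16:30-17:00. Dana: not fully free for 16:30-17:00.

Bianca, Dana, Yara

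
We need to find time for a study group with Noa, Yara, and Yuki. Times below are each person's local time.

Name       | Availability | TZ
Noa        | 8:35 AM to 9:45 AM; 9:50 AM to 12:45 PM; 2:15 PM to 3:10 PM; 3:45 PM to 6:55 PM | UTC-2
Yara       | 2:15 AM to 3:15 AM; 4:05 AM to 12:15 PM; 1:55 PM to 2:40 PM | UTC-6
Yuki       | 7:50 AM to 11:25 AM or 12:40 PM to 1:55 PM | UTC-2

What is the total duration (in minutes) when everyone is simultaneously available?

170

Noa in UTC: 10:35-11:45, 11:50-14:45, 16:15-17:10, 17:45-20:55 (add 2h to convert from UTC-2).
Yara in UTC: 08:15-09:15, 10:05-18:15, 19:55-20:40 (add 6h to convert from UTC-6).
Yuki in UTC: 09:50-13:25, 14:40-15:55 (add 2h to convert from UTC-2).
Noa ∩ Yara: 10:35-11:45, 11:50-14:45, 16:15-17:10, 17:45-18:15, 19:55-20:40.
Noa ∩ Yara ∩ Yuki: 10:35-11:45, 11:50-13:25, 14:40-14:45.
Summing the common windows: 70 + 95 + 5 = 170 minutes.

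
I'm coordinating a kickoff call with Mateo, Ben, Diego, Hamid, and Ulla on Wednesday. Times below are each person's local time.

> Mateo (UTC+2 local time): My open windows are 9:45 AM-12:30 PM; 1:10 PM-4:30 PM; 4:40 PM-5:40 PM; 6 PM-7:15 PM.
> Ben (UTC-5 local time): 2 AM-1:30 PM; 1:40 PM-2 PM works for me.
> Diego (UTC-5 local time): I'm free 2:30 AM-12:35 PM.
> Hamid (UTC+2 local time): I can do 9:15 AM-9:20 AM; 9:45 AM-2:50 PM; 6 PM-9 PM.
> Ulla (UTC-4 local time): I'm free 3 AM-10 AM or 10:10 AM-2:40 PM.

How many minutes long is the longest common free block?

165

Mateo in UTC: 07:45-10:30, 11:10-14:30, 14:40-15:40, 16:00-17:15 (subtract 2h to convert from UTC+2).
Ben in UTC: 07:00-18:30, 18:40-19:00 (add 5h to convert from UTC-5).
Diego in UTC: 07:30-17:35 (add 5h to convert from UTC-5).
Hamid in UTC: 07:15-07:20, 07:45-12:50, 16:00-19:00 (subtract 2h to convert from UTC+2).
Ulla in UTC: 07:00-14:00, 14:10-18:40 (add 4h to convert from UTC-4).
Mateo ∩ Ben: 07:45-10:30, 11:10-14:30, 14:40-15:40, 16:00-17:15.
Mateo ∩ Ben ∩ Diego: 07:45-10:30, 11:10-14:30, 14:40-15:40, 16:00-17:15.
Mateo ∩ Ben ∩ Diego ∩ Hamid: 07:45-10:30, 11:10-12:50, 16:00-17:15.
Mateo ∩ Ben ∩ Diego ∩ Hamid ∩ Ulla: 07:45-10:30, 11:10-12:50, 16:00-17:15.
Those are the intersection windows.
The longest is 07:45-10:30 at 165 minutes.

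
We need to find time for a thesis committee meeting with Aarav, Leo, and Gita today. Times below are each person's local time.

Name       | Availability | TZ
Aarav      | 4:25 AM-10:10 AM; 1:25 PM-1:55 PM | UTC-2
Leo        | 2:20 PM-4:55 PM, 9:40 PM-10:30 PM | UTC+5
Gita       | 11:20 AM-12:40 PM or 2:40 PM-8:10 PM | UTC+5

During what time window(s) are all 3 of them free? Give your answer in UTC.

Aarav in UTC: 06:25-12:10, 15:25-15:55 (add 2h to convert from UTC-2).
Leo in UTC: 09:20-11:55, 16:40-17:30 (subtract 5h to convert from UTC+5).
Gita in UTC: 06:20-07:40, 09:40-15:10 (subtract 5h to convert from UTC+5).
Aarav ∩ Leo: 09:20-11:55.
Aarav ∩ Leo ∩ Gita: 09:40-11:55.

09:40-11:55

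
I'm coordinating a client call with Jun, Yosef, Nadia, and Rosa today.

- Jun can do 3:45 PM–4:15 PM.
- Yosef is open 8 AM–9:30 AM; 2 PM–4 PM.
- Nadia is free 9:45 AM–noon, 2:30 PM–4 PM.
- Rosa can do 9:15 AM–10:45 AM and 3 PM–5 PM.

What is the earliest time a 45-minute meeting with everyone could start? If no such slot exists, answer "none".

Jun ∩ Yosef: 15:45-16:00.
Jun ∩ Yosef ∩ Nadia: 15:45-16:00.
Jun ∩ Yosef ∩ Nadia ∩ Rosa: 15:45-16:00.
No common window is at least 45 minutes long.

none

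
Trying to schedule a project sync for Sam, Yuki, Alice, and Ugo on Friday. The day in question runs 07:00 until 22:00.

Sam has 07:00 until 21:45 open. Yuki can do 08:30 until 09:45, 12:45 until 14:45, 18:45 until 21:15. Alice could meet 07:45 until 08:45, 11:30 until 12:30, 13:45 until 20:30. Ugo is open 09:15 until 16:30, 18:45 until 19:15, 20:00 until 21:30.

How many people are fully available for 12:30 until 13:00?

2

Sam and Ugo can make the full 12:30-13:00 slot — that's 2.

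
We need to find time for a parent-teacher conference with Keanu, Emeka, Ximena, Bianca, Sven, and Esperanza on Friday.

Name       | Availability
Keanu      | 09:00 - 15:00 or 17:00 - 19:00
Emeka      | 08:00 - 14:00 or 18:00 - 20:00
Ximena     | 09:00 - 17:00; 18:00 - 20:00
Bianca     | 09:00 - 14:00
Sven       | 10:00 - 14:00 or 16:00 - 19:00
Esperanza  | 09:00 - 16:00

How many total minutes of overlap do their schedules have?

Keanu ∩ Emeka: 09:00-14:00, 18:00-19:00.
Keanu ∩ Emeka ∩ Ximena: 09:00-14:00, 18:00-19:00.
Keanu ∩ Emeka ∩ Ximena ∩ Bianca: 09:00-14:00.
Keanu ∩ Emeka ∩ Ximena ∩ Bianca ∩ Sven: 10:00-14:00.
Keanu ∩ Emeka ∩ Ximena ∩ Bianca ∩ Sven ∩ Esperanza: 10:00-14:00.
That's a single block of 240 minutes.

240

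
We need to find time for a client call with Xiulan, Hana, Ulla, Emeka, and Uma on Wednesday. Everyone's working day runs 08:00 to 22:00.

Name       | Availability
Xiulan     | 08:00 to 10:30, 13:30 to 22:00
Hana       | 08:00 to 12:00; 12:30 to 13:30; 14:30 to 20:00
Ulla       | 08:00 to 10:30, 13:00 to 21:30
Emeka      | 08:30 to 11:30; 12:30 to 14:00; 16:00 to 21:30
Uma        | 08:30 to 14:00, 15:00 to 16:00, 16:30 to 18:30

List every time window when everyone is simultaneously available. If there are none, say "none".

08:30-10:30, 16:30-18:30

Xiulan ∩ Hana: 08:00-10:30, 14:30-20:00.
Xiulan ∩ Hana ∩ Ulla: 08:00-10:30, 14:30-20:00.
Xiulan ∩ Hana ∩ Ulla ∩ Emeka: 08:30-10:30, 16:00-20:00.
Xiulan ∩ Hana ∩ Ulla ∩ Emeka ∩ Uma: 08:30-10:30, 16:30-18:30.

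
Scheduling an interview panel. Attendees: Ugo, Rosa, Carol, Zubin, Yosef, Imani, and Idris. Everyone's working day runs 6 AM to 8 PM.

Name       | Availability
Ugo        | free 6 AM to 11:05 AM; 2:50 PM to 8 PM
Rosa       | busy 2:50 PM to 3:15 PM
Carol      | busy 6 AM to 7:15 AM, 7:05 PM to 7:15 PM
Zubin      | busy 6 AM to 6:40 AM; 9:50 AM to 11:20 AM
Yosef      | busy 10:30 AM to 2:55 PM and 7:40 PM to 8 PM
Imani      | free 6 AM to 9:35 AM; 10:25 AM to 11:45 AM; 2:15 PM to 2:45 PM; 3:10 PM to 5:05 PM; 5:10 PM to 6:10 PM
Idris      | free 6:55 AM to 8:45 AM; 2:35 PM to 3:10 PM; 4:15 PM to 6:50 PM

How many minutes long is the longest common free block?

90

Ugo free: 06:00-11:05, 14:50-20:00.
Rosa free: 06:00-14:50, 15:15-20:00 (invert busy blocks within the working day).
Carol free: 07:15-19:05, 19:15-20:00 (invert busy blocks within the working day).
Zubin free: 06:40-09:50, 11:20-20:00 (invert busy blocks within the working day).
Yosef free: 06:00-10:30, 14:55-19:40 (invert busy blocks within the working day).
Imani free: 06:00-09:35, 10:25-11:45, 14:15-14:45, 15:10-17:05, 17:10-18:10.
Idris free: 06:55-08:45, 14:35-15:10, 16:15-18:50.
Ugo ∩ Rosa: 06:00-11:05, 15:15-20:00.
Ugo ∩ Rosa ∩ Carol: 07:15-11:05, 15:15-19:05, 19:15-20:00.
Ugo ∩ Rosa ∩ Carol ∩ Zubin: 07:15-09:50, 15:15-19:05, 19:15-20:00.
Ugo ∩ Rosa ∩ Carol ∩ Zubin ∩ Yosef: 07:15-09:50, 15:15-19:05, 19:15-19:40.
Ugo ∩ Rosa ∩ Carol ∩ Zubin ∩ Yosef ∩ Imani: 07:15-09:35, 15:15-17:05, 17:10-18:10.
Ugo ∩ Rosa ∩ Carol ∩ Zubin ∩ Yosef ∩ Imani ∩ Idris: 07:15-08:45, 16:15-17:05, 17:10-18:10.
The longest is 07:15-08:45 at 90 minutes.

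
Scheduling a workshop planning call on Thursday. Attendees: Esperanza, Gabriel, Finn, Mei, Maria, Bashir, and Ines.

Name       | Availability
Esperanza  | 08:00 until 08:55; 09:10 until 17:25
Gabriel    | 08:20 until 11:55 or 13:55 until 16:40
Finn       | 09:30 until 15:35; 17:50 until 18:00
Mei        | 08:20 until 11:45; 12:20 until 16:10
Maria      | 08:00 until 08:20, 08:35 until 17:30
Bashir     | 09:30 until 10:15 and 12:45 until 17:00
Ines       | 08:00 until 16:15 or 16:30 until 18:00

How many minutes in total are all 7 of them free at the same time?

Esperanza ∩ Gabriel: 08:20-08:55, 09:10-11:55, 13:55-16:40.
Esperanza ∩ Gabriel ∩ Finn: 09:30-11:55, 13:55-15:35.
Esperanza ∩ Gabriel ∩ Finn ∩ Mei: 09:30-11:45, 13:55-15:35.
Esperanza ∩ Gabriel ∩ Finn ∩ Mei ∩ Maria: 09:30-11:45, 13:55-15:35.
Esperanza ∩ Gabriel ∩ Finn ∩ Mei ∩ Maria ∩ Bashir: 09:30-10:15, 13:55-15:35.
Esperanza ∩ Gabriel ∩ Finn ∩ Mei ∩ Maria ∩ Bashir ∩ Ines: 09:30-10:15, 13:55-15:35.
Summing the common windows: 45 + 100 = 145 minutes.

145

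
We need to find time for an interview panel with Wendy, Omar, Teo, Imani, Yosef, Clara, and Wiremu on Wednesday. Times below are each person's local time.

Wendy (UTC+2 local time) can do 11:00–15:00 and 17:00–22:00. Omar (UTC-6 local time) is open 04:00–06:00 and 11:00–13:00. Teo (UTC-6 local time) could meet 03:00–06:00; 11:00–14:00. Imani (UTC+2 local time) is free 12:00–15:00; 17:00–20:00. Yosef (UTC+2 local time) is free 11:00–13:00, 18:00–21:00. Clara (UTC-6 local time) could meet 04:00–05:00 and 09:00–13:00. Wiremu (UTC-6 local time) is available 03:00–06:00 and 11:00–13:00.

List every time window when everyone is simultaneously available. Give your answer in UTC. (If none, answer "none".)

10:00-11:00, 17:00-18:00

Wendy in UTC: 09:00-13:00, 15:00-20:00 (subtract 2h to convert from UTC+2).
Omar in UTC: 10:00-12:00, 17:00-19:00 (add 6h to convert from UTC-6).
Teo in UTC: 09:00-12:00, 17:00-20:00 (add 6h to convert from UTC-6).
Imani in UTC: 10:00-13:00, 15:00-18:00 (subtract 2h to convert from UTC+2).
Yosef in UTC: 09:00-11:00, 16:00-19:00 (subtract 2h to convert from UTC+2).
Clara in UTC: 10:00-11:00, 15:00-19:00 (add 6h to convert from UTC-6).
Wiremu in UTC: 09:00-12:00, 17:00-19:00 (add 6h to convert from UTC-6).
Wendy ∩ Omar: 10:00-12:00, 17:00-19:00.
Wendy ∩ Omar ∩ Teo: 10:00-12:00, 17:00-19:00.
Wendy ∩ Omar ∩ Teo ∩ Imani: 10:00-12:00, 17:00-18:00.
Wendy ∩ Omar ∩ Teo ∩ Imani ∩ Yosef: 10:00-11:00, 17:00-18:00.
Wendy ∩ Omar ∩ Teo ∩ Imani ∩ Yosef ∩ Clara: 10:00-11:00, 17:00-18:00.
Wendy ∩ Omar ∩ Teo ∩ Imani ∩ Yosef ∩ Clara ∩ Wiremu: 10:00-11:00, 17:00-18:00.
So the common availability across everyone is 10:00-11:00, 17:00-18:00.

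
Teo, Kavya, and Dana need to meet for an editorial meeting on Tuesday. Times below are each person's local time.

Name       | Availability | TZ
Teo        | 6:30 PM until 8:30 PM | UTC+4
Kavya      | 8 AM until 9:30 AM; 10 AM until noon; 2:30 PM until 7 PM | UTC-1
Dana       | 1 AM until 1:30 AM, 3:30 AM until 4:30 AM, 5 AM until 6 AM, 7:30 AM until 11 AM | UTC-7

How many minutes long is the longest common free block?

60

Teo in UTC: 14:30-16:30 (subtract 4h to convert from UTC+4).
Kavya in UTC: 09:00-10:30, 11:00-13:00, 15:30-20:00 (add 1h to convert from UTC-1).
Dana in UTC: 08:00-08:30, 10:30-11:30, 12:00-13:00, 14:30-18:00 (add 7h to convert from UTC-7).
Teo ∩ Kavya: 15:30-16:30.
Teo ∩ Kavya ∩ Dana: 15:30-16:30.
Those are the intersection windows.
The longest is 15:30-16:30 at 60 minutes.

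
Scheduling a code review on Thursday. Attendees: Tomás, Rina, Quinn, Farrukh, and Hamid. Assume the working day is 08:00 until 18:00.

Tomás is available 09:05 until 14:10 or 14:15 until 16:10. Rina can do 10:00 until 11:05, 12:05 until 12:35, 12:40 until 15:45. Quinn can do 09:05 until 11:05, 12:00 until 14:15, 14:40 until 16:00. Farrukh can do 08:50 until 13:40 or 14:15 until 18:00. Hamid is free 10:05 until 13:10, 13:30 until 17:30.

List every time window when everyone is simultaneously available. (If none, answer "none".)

Tomás ∩ Rina: 10:00-11:05, 12:05-12:35, 12:40-14:10, 14:15-15:45.
Tomás ∩ Rina ∩ Quinn: 10:00-11:05, 12:05-12:35, 12:40-14:10, 14:40-15:45.
Tomás ∩ Rina ∩ Quinn ∩ Farrukh: 10:00-11:05, 12:05-12:35, 12:40-13:40, 14:40-15:45.
Tomás ∩ Rina ∩ Quinn ∩ Farrukh ∩ Hamid: 10:05-11:05, 12:05-12:35, 12:40-13:10, 13:30-13:40, 14:40-15:45.

10:05-11:05, 12:05-12:35, 12:40-13:10, 13:30-13:40, 14:40-15:45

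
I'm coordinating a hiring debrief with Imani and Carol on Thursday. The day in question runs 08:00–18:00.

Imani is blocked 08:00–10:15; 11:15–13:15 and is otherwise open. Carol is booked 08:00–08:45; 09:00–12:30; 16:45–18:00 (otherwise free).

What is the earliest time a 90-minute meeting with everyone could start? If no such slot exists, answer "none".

13:15

Imani free: 10:15-11:15, 13:15-18:00 (invert busy blocks within the working day).
Carol free: 08:45-09:00, 12:30-16:45 (invert busy blocks within the working day).
Imani ∩ Carol: 13:15-16:45.
The first common window of at least 90 minutes is 13:15-16:45, so the earliest start is 13:15.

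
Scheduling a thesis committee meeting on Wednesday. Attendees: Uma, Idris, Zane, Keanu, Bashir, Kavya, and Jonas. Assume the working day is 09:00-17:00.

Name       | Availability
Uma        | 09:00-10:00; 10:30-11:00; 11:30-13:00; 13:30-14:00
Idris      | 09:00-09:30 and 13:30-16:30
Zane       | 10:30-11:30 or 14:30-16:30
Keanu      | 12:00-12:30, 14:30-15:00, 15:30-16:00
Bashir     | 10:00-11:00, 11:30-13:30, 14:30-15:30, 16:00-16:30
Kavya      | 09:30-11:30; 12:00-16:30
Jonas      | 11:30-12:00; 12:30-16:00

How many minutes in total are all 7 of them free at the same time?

0

Uma ∩ Idris: 09:00-09:30, 13:30-14:00.
Uma ∩ Idris ∩ Zane: ∅.
Uma ∩ Idris ∩ Zane ∩ Keanu: ∅.
Uma ∩ Idris ∩ Zane ∩ Keanu ∩ Bashir: ∅.
Uma ∩ Idris ∩ Zane ∩ Keanu ∩ Bashir ∩ Kavya: ∅.
Uma ∩ Idris ∩ Zane ∩ Keanu ∩ Bashir ∩ Kavya ∩ Jonas: ∅.
There is no time when everyone is free.
There is no common window, so the total is 0 minutes.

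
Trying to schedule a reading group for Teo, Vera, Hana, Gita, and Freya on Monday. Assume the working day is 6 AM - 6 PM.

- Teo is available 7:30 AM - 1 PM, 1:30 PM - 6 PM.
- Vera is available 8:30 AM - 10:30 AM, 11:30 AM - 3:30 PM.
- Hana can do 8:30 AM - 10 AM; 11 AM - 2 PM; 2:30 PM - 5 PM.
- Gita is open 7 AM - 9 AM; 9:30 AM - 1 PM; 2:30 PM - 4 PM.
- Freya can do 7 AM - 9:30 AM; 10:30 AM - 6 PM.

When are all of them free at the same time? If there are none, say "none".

08:30-09:00, 11:30-13:00, 14:30-15:30

Teo ∩ Vera: 08:30-10:30, 11:30-13:00, 13:30-15:30.
Teo ∩ Vera ∩ Hana: 08:30-10:00, 11:30-13:00, 13:30-14:00, 14:30-15:30.
Teo ∩ Vera ∩ Hana ∩ Gita: 08:30-09:00, 09:30-10:00, 11:30-13:00, 14:30-15:30.
Teo ∩ Vera ∩ Hana ∩ Gita ∩ Freya: 08:30-09:00, 11:30-13:00, 14:30-15:30.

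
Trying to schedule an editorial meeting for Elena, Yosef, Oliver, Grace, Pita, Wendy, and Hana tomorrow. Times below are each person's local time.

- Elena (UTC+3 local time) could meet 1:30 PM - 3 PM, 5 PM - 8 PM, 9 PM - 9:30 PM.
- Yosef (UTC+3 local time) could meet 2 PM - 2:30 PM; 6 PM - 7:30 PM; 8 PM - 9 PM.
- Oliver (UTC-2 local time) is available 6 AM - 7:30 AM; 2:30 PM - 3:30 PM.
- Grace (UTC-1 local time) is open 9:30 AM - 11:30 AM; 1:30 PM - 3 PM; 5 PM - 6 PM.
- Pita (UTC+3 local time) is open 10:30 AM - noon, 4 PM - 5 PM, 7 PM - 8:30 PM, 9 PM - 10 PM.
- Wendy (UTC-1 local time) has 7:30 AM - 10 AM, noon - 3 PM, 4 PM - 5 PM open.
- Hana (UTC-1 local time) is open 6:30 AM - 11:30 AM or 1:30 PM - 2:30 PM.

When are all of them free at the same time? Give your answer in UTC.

Elena in UTC: 10:30-12:00, 14:00-17:00, 18:00-18:30 (subtract 3h to convert from UTC+3).
Yosef in UTC: 11:00-11:30, 15:00-16:30, 17:00-18:00 (subtract 3h to convert from UTC+3).
Oliver in UTC: 08:00-09:30, 16:30-17:30 (add 2h to convert from UTC-2).
Grace in UTC: 10:30-12:30, 14:30-16:00, 18:00-19:00 (add 1h to convert from UTC-1).
Pita in UTC: 07:30-09:00, 13:00-14:00, 16:00-17:30, 18:00-19:00 (subtract 3h to convert from UTC+3).
Wendy in UTC: 08:30-11:00, 13:00-16:00, 17:00-18:00 (add 1h to convert from UTC-1).
Hana in UTC: 07:30-12:30, 14:30-15:30 (add 1h to convert from UTC-1).
Elena ∩ Yosef: 11:00-11:30, 15:00-16:30.
Elena ∩ Yosef ∩ Oliver: ∅.
Elena ∩ Yosef ∩ Oliver ∩ Grace: ∅.
Elena ∩ Yosef ∩ Oliver ∩ Grace ∩ Pita: ∅.
Elena ∩ Yosef ∩ Oliver ∩ Grace ∩ Pita ∩ Wendy: ∅.
Elena ∩ Yosef ∩ Oliver ∩ Grace ∩ Pita ∩ Wendy ∩ Hana: ∅.
There is no time when everyone is free.

none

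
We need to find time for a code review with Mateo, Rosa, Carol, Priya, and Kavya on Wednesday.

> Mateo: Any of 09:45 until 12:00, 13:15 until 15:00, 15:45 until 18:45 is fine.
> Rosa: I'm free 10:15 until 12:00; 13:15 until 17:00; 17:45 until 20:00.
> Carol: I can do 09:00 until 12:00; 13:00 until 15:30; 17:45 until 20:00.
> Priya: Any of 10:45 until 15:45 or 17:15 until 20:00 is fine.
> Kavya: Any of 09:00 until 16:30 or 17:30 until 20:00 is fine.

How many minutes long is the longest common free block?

Mateo ∩ Rosa: 10:15-12:00, 13:15-15:00, 15:45-17:00, 17:45-18:45.
Mateo ∩ Rosa ∩ Carol: 10:15-12:00, 13:15-15:00, 17:45-18:45.
Mateo ∩ Rosa ∩ Carol ∩ Priya: 10:45-12:00, 13:15-15:00, 17:45-18:45.
Mateo ∩ Rosa ∩ Carol ∩ Priya ∩ Kavya: 10:45-12:00, 13:15-15:00, 17:45-18:45.
The longest is 13:15-15:00 at 105 minutes.

105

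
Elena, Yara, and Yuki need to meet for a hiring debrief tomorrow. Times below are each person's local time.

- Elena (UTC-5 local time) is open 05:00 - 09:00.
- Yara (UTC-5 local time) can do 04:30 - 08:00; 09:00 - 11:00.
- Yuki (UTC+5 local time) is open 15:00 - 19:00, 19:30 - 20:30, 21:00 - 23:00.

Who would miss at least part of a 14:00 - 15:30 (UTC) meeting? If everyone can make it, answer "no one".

Elena, Yuki

Elena in UTC: 10:00-14:00 (add 5h to convert from UTC-5).
Yara in UTC: 09:30-13:00, 14:00-16:00 (add 5h to convert from UTC-5).
Yuki in UTC: 10:00-14:00, 14:30-15:30, 16:00-18:00 (subtract 5h to convert from UTC+5).
Elena: not fully free for 14:00-15:30. Yara: free for 14:00-15:30. Yuki: not fully free for 14:00-15:30.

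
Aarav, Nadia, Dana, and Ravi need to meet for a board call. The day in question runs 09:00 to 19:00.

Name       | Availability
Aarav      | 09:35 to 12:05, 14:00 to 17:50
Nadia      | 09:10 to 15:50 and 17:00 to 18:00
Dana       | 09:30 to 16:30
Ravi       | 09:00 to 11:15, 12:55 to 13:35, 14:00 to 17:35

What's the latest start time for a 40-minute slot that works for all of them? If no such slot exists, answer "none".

15:10

Aarav ∩ Nadia: 09:35-12:05, 14:00-15:50, 17:00-17:50.
Aarav ∩ Nadia ∩ Dana: 09:35-12:05, 14:00-15:50.
Aarav ∩ Nadia ∩ Dana ∩ Ravi: 09:35-11:15, 14:00-15:50.
The last common window of at least 40 minutes is 14:00-15:50; a 40-minute meeting can start as late as 15:10 and still end by 15:50.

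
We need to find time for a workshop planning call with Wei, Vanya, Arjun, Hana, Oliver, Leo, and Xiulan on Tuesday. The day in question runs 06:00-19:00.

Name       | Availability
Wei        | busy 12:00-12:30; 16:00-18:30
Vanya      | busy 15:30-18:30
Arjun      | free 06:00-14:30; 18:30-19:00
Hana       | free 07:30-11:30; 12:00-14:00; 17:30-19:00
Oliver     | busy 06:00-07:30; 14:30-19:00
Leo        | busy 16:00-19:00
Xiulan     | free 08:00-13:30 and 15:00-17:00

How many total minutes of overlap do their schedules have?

Wei free: 06:00-12:00, 12:30-16:00, 18:30-19:00 (invert busy blocks within the working day).
Vanya free: 06:00-15:30, 18:30-19:00 (invert busy blocks within the working day).
Arjun free: 06:00-14:30, 18:30-19:00.
Hana free: 07:30-11:30, 12:00-14:00, 17:30-19:00.
Oliver free: 07:30-14:30 (invert busy blocks within the working day).
Leo free: 06:00-16:00 (invert busy blocks within the working day).
Xiulan free: 08:00-13:30, 15:00-17:00.
Wei ∩ Vanya: 06:00-12:00, 12:30-15:30, 18:30-19:00.
Wei ∩ Vanya ∩ Arjun: 06:00-12:00, 12:30-14:30, 18:30-19:00.
Wei ∩ Vanya ∩ Arjun ∩ Hana: 07:30-11:30, 12:30-14:00, 18:30-19:00.
Wei ∩ Vanya ∩ Arjun ∩ Hana ∩ Oliver: 07:30-11:30, 12:30-14:00.
Wei ∩ Vanya ∩ Arjun ∩ Hana ∩ Oliver ∩ Leo: 07:30-11:30, 12:30-14:00.
Wei ∩ Vanya ∩ Arjun ∩ Hana ∩ Oliver ∩ Leo ∩ Xiulan: 08:00-11:30, 12:30-13:30.
So the common availability across everyone is 08:00-11:30, 12:30-13:30.
Summing the common windows: 210 + 60 = 270 minutes.

270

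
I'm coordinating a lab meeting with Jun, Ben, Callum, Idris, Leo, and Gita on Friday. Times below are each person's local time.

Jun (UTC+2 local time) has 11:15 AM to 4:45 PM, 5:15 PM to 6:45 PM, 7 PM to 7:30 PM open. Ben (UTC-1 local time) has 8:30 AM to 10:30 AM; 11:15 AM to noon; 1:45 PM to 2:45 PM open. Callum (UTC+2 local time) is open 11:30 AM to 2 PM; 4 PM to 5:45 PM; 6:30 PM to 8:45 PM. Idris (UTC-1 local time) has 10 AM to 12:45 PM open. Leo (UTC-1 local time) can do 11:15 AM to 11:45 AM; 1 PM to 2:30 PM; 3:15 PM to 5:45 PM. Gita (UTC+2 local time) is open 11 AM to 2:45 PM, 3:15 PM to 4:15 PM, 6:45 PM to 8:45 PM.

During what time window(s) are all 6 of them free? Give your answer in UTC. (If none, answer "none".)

Jun in UTC: 09:15-14:45, 15:15-16:45, 17:00-17:30 (subtract 2h to convert from UTC+2).
Ben in UTC: 09:30-11:30, 12:15-13:00, 14:45-15:45 (add 1h to convert from UTC-1).
Callum in UTC: 09:30-12:00, 14:00-15:45, 16:30-18:45 (subtract 2h to convert from UTC+2).
Idris in UTC: 11:00-13:45 (add 1h to convert from UTC-1).
Leo in UTC: 12:15-12:45, 14:00-15:30, 16:15-18:45 (add 1h to convert from UTC-1).
Gita in UTC: 09:00-12:45, 13:15-14:15, 16:45-18:45 (subtract 2h to convert from UTC+2).
Jun ∩ Ben: 09:30-11:30, 12:15-13:00, 15:15-15:45.
Jun ∩ Ben ∩ Callum: 09:30-11:30, 15:15-15:45.
Jun ∩ Ben ∩ Callum ∩ Idris: 11:00-11:30.
Jun ∩ Ben ∩ Callum ∩ Idris ∩ Leo: ∅.
Jun ∩ Ben ∩ Callum ∩ Idris ∩ Leo ∩ Gita: ∅.
There is no time when everyone is free.

none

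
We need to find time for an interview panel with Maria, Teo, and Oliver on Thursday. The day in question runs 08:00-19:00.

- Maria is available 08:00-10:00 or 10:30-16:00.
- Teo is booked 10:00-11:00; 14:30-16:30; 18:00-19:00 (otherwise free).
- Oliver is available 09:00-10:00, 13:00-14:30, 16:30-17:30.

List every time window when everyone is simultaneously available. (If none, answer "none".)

Maria free: 08:00-10:00, 10:30-16:00.
Teo free: 08:00-10:00, 11:00-14:30, 16:30-18:00 (invert busy blocks within the working day).
Oliver free: 09:00-10:00, 13:00-14:30, 16:30-17:30.
Maria ∩ Teo: 08:00-10:00, 11:00-14:30.
Maria ∩ Teo ∩ Oliver: 09:00-10:00, 13:00-14:30.
So the common availability across everyone is 09:00-10:00, 13:00-14:30.

09:00-10:00, 13:00-14:30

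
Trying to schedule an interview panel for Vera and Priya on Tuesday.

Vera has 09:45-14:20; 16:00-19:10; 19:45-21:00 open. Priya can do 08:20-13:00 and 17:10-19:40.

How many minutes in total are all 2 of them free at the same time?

315

Vera ∩ Priya: 09:45-13:00, 17:10-19:10.
Summing the common windows: 195 + 120 = 315 minutes.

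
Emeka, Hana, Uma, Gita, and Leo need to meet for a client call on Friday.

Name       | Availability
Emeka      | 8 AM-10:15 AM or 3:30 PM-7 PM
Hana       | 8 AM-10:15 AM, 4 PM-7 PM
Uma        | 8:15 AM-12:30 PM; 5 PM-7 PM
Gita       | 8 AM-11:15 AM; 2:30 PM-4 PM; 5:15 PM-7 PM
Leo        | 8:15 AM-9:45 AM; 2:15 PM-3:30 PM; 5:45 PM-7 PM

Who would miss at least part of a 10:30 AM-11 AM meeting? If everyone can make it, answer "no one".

Emeka: not fully free for 10:30-11:00. Hana: not fully free for 10:30-11:00. Uma: free for 10:30-11:00. Gita: free for 10:30-11:00. Leo: not fully free for 10:30-11:00.

Emeka, Hana, Leo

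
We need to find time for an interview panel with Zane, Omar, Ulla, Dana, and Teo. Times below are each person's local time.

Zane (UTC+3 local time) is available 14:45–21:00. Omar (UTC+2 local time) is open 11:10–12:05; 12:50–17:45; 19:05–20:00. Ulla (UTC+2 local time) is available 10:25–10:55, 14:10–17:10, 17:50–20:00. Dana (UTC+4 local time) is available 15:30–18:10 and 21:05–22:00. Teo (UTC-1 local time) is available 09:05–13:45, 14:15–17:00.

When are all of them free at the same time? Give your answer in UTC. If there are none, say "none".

Zane in UTC: 11:45-18:00 (subtract 3h to convert from UTC+3).
Omar in UTC: 09:10-10:05, 10:50-15:45, 17:05-18:00 (subtract 2h to convert from UTC+2).
Ulla in UTC: 08:25-08:55, 12:10-15:10, 15:50-18:00 (subtract 2h to convert from UTC+2).
Dana in UTC: 11:30-14:10, 17:05-18:00 (subtract 4h to convert from UTC+4).
Teo in UTC: 10:05-14:45, 15:15-18:00 (add 1h to convert from UTC-1).
Zane ∩ Omar: 11:45-15:45, 17:05-18:00.
Zane ∩ Omar ∩ Ulla: 12:10-15:10, 17:05-18:00.
Zane ∩ Omar ∩ Ulla ∩ Dana: 12:10-14:10, 17:05-18:00.
Zane ∩ Omar ∩ Ulla ∩ Dana ∩ Teo: 12:10-14:10, 17:05-18:00.
So the common availability across everyone is 12:10-14:10, 17:05-18:00.

12:10-14:10, 17:05-18:00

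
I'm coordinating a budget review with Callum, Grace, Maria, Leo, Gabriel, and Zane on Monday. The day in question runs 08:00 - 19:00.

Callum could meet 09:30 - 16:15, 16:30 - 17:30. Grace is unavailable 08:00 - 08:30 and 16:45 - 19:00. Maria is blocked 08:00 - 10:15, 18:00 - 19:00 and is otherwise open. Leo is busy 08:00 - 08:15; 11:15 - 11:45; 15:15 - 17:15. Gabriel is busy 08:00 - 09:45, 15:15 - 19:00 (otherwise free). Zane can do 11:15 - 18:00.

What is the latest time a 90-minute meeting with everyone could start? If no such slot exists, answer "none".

Callum free: 09:30-16:15, 16:30-17:30.
Grace free: 08:30-16:45 (invert busy blocks within the working day).
Maria free: 10:15-18:00 (invert busy blocks within the working day).
Leo free: 08:15-11:15, 11:45-15:15, 17:15-19:00 (invert busy blocks within the working day).
Gabriel free: 09:45-15:15 (invert busy blocks within the working day).
Zane free: 11:15-18:00.
Callum ∩ Grace: 09:30-16:15, 16:30-16:45.
Callum ∩ Grace ∩ Maria: 10:15-16:15, 16:30-16:45.
Callum ∩ Grace ∩ Maria ∩ Leo: 10:15-11:15, 11:45-15:15.
Callum ∩ Grace ∩ Maria ∩ Leo ∩ Gabriel: 10:15-11:15, 11:45-15:15.
Callum ∩ Grace ∩ Maria ∩ Leo ∩ Gabriel ∩ Zane: 11:45-15:15.
The last common window of at least 90 minutes is 11:45-15:15; a 90-minute meeting can start as late as 13:45 and still end by 15:15.

13:45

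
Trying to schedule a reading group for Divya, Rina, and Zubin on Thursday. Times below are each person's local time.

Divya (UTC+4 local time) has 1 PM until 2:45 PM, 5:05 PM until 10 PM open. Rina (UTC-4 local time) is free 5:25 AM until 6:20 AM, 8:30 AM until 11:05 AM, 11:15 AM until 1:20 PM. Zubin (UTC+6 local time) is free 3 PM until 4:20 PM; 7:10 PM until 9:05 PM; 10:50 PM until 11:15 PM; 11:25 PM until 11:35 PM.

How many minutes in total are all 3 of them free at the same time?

195

Divya in UTC: 09:00-10:45, 13:05-18:00 (subtract 4h to convert from UTC+4).
Rina in UTC: 09:25-10:20, 12:30-15:05, 15:15-17:20 (add 4h to convert from UTC-4).
Zubin in UTC: 09:00-10:20, 13:10-15:05, 16:50-17:15, 17:25-17:35 (subtract 6h to convert from UTC+6).
Divya ∩ Rina: 09:25-10:20, 13:05-15:05, 15:15-17:20.
Divya ∩ Rina ∩ Zubin: 09:25-10:20, 13:10-15:05, 16:50-17:15.
Those are the intersection windows.
Summing the common windows: 55 + 115 + 25 = 195 minutes.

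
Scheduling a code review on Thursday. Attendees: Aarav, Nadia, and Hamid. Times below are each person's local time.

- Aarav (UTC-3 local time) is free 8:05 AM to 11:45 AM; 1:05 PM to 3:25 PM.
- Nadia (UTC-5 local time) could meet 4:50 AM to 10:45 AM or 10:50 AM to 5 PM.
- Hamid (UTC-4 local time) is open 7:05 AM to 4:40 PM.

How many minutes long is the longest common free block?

Aarav in UTC: 11:05-14:45, 16:05-18:25 (add 3h to convert from UTC-3).
Nadia in UTC: 09:50-15:45, 15:50-22:00 (add 5h to convert from UTC-5).
Hamid in UTC: 11:05-20:40 (add 4h to convert from UTC-4).
Aarav ∩ Nadia: 11:05-14:45, 16:05-18:25.
Aarav ∩ Nadia ∩ Hamid: 11:05-14:45, 16:05-18:25.
The longest is 11:05-14:45 at 220 minutes.

220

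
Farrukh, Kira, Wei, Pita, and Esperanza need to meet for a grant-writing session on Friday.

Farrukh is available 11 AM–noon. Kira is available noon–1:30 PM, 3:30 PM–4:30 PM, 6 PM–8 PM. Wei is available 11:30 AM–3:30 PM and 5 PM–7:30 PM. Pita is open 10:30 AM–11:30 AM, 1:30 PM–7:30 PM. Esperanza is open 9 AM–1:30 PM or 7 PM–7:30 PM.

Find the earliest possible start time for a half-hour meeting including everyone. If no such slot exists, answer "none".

none

Farrukh ∩ Kira: ∅.
Farrukh ∩ Kira ∩ Wei: ∅.
Farrukh ∩ Kira ∩ Wei ∩ Pita: ∅.
Farrukh ∩ Kira ∩ Wei ∩ Pita ∩ Esperanza: ∅.
There is no time when everyone is free.
No common window is at least 30 minutes long.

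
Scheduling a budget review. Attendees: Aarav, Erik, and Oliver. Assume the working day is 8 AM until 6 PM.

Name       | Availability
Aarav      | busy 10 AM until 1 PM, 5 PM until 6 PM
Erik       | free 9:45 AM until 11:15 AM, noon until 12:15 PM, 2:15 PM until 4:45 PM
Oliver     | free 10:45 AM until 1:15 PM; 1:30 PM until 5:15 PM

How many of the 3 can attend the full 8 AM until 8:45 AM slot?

Aarav free: 08:00-10:00, 13:00-17:00 (invert busy blocks within the working day).
Erik free: 09:45-11:15, 12:00-12:15, 14:15-16:45.
Oliver free: 10:45-13:15, 13:30-17:15.
Aarav can make the full 08:00-08:45 slot — that's 1.

1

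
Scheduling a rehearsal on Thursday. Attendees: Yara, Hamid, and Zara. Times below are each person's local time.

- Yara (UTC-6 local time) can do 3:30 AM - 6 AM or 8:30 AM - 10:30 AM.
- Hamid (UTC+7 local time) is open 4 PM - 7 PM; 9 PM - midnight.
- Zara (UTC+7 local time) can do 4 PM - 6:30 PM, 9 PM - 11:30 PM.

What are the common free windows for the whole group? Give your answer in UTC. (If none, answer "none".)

09:30-11:30, 14:30-16:30

Yara in UTC: 09:30-12:00, 14:30-16:30 (add 6h to convert from UTC-6).
Hamid in UTC: 09:00-12:00, 14:00-17:00 (subtract 7h to convert from UTC+7).
Zara in UTC: 09:00-11:30, 14:00-16:30 (subtract 7h to convert from UTC+7).
Yara ∩ Hamid: 09:30-12:00, 14:30-16:30.
Yara ∩ Hamid ∩ Zara: 09:30-11:30, 14:30-16:30.
Those are the intersection windows.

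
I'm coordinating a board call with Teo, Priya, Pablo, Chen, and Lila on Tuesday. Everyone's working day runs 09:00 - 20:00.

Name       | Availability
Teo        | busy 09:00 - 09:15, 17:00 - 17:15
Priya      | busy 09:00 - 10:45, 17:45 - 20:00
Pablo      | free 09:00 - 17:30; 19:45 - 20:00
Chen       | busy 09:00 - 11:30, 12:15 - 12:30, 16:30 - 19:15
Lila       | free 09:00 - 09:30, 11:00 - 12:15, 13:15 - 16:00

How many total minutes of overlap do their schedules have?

Teo free: 09:15-17:00, 17:15-20:00 (invert busy blocks within the working day).
Priya free: 10:45-17:45 (invert busy blocks within the working day).
Pablo free: 09:00-17:30, 19:45-20:00.
Chen free: 11:30-12:15, 12:30-16:30, 19:15-20:00 (invert busy blocks within the working day).
Lila free: 09:00-09:30, 11:00-12:15, 13:15-16:00.
Teo ∩ Priya: 10:45-17:00, 17:15-17:45.
Teo ∩ Priya ∩ Pablo: 10:45-17:00, 17:15-17:30.
Teo ∩ Priya ∩ Pablo ∩ Chen: 11:30-12:15, 12:30-16:30.
Teo ∩ Priya ∩ Pablo ∩ Chen ∩ Lila: 11:30-12:15, 13:15-16:00.
Those are the intersection windows.
Summing the common windows: 45 + 165 = 210 minutes.

210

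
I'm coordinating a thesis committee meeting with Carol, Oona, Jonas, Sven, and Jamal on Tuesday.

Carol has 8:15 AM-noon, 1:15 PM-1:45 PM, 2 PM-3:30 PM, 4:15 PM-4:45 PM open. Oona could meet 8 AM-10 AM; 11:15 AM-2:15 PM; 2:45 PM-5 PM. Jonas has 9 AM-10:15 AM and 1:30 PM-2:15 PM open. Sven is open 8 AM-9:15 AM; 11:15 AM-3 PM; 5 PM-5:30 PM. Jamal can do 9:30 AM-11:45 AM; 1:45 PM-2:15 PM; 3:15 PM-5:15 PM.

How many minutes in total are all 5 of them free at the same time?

Carol ∩ Oona: 08:15-10:00, 11:15-12:00, 13:15-13:45, 14:00-14:15, 14:45-15:30, 16:15-16:45.
Carol ∩ Oona ∩ Jonas: 09:00-10:00, 13:30-13:45, 14:00-14:15.
Carol ∩ Oona ∩ Jonas ∩ Sven: 09:00-09:15, 13:30-13:45, 14:00-14:15.
Carol ∩ Oona ∩ Jonas ∩ Sven ∩ Jamal: 14:00-14:15.
Those are the intersection windows.
That's a single block of 15 minutes.

15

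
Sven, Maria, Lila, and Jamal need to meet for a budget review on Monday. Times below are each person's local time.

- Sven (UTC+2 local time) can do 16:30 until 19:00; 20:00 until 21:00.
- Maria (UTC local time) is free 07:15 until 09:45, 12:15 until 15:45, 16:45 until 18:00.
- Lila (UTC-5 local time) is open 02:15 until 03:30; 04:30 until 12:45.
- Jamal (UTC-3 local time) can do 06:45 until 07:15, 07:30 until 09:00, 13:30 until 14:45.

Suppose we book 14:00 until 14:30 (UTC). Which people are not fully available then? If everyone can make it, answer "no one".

Sven in UTC: 14:30-17:00, 18:00-19:00 (subtract 2h to convert from UTC+2).
Maria in UTC: 07:15-09:45, 12:15-15:45, 16:45-18:00.
Lila in UTC: 07:15-08:30, 09:30-17:45 (add 5h to convert from UTC-5).
Jamal in UTC: 09:45-10:15, 10:30-12:00, 16:30-17:45 (add 3h to convert from UTC-3).
Sven: not fully free for 14:00-14:30. Maria: free for 14:00-14:30. Lila: free for 14:00-14:30. Jamal: not fully free for 14:00-14:30.

Jamal, Sven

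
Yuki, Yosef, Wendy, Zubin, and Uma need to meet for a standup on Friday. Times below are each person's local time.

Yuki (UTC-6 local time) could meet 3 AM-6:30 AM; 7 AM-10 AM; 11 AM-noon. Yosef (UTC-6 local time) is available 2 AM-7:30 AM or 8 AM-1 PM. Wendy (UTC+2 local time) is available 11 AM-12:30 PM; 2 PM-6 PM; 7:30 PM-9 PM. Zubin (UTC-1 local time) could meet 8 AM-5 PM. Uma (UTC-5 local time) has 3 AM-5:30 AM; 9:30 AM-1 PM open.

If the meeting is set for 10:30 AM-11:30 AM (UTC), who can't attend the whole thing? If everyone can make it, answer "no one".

Yuki in UTC: 09:00-12:30, 13:00-16:00, 17:00-18:00 (add 6h to convert from UTC-6).
Yosef in UTC: 08:00-13:30, 14:00-19:00 (add 6h to convert from UTC-6).
Wendy in UTC: 09:00-10:30, 12:00-16:00, 17:30-19:00 (subtract 2h to convert from UTC+2).
Zubin in UTC: 09:00-18:00 (add 1h to convert from UTC-1).
Uma in UTC: 08:00-10:30, 14:30-18:00 (add 5h to convert from UTC-5).
Yuki: free for 10:30-11:30. Yosef: free for 10:30-11:30. Wendy: not fully free for 10:30-11:30. Zubin: free for 10:30-11:30. Uma: not fully free for 10:30-11:30.

Uma, Wendy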